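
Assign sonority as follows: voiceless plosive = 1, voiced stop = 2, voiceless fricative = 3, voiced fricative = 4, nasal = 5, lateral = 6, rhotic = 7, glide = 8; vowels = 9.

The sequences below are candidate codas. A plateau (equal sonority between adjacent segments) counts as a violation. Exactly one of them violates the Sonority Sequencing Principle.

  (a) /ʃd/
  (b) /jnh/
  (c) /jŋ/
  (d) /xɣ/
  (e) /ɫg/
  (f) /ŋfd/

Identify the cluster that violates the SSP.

(a) /ʃd/: profile 3-2 — obeys.
(b) /jnh/: profile 8-5-3 — obeys.
(c) /jŋ/: profile 8-5 — obeys.
(d) /xɣ/: profile 3-4 — violates.
(e) /ɫg/: profile 6-2 — obeys.
(f) /ŋfd/: profile 5-3-2 — obeys.

d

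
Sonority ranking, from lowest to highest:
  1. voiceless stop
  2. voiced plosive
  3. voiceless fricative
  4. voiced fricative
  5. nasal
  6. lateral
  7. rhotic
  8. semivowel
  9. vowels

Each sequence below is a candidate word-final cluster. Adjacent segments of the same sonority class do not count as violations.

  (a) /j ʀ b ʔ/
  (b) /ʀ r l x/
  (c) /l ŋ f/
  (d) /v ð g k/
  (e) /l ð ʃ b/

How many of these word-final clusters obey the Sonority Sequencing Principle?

(a) /j ʀ b ʔ/: profile 8-7-2-1 — obeys.
(b) /ʀ r l x/: profile 7-7-6-3 — obeys.
(c) /l ŋ f/: profile 6-5-3 — obeys.
(d) /v ð g k/: profile 4-4-2-1 — obeys.
(e) /l ð ʃ b/: profile 6-4-3-2 — obeys.

5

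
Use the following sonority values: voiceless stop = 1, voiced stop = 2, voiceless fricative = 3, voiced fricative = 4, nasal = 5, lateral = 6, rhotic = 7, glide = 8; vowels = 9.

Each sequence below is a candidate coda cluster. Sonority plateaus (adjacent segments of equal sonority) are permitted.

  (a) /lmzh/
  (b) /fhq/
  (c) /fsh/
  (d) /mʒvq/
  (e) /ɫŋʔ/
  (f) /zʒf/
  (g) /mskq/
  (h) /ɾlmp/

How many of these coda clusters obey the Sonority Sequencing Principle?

(a) 6-5-4-3 → obeys
(b) 3-3-1 → obeys
(c) 3-3-3 → obeys
(d) 5-4-4-1 → obeys
(e) 6-5-1 → obeys
(f) 4-4-3 → obeys
(g) 5-3-1-1 → obeys
(h) 7-6-5-1 → obeys

8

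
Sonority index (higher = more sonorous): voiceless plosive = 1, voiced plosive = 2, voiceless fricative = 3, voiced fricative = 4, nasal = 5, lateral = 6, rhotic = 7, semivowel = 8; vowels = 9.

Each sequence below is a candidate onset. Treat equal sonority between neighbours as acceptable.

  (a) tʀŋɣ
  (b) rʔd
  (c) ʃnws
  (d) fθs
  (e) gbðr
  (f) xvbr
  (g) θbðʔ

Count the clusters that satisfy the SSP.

(a) sonority 1-7-5-4: ill-formed.
(b) sonority 7-1-2: ill-formed.
(c) sonority 3-5-8-3: ill-formed.
(d) sonority 3-3-3: well-formed.
(e) sonority 2-2-4-7: well-formed.
(f) sonority 3-4-2-7: ill-formed.
(g) sonority 3-2-4-1: ill-formed.

2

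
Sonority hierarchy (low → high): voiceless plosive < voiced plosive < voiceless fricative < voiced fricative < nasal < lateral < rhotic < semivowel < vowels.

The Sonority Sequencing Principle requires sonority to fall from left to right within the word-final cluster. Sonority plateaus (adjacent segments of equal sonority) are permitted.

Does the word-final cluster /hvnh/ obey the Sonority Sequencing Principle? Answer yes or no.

no

/h/ is a voiceless fricative (sonority 3).
/v/ is a voiced fricative (sonority 4).
/n/ is a nasal (sonority 5).
/h/ is a voiceless fricative (sonority 3).
The profile is 3-4-5-3. Between /h/ (3) and /v/ (4) sonority does not fall, so the cluster violates the SSP.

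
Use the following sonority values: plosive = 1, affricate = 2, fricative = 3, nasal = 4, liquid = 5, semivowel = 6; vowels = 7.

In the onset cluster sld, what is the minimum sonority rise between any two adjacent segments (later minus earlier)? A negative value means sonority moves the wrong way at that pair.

/s/ is a fricative (sonority 3).
/l/ is a liquid (sonority 5).
/d/ is a plosive (sonority 1).
/s/→/l/: change +2.
/l/→/d/: change -4.
Minimum = -4.

-4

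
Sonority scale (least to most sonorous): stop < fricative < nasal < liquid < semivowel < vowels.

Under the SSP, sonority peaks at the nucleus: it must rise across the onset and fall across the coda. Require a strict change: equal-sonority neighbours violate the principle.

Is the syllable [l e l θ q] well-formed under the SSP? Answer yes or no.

yes

Onset: /l/ is a liquid (sonority 4); then the nucleus /e/ (sonority 6).
Onset profile 4-6 — rises to the nucleus.
Coda: /l/ is a liquid (sonority 4), /θ/ is a fricative (sonority 2), /q/ is a stop (sonority 1).
Coda profile 6-4-2-1 — falls from the nucleus.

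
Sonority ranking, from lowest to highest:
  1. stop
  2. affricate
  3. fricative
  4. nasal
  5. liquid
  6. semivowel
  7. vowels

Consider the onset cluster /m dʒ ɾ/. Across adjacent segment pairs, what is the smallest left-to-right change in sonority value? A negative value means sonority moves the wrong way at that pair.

-2

/m/ — nasal, sonority 4.
/dʒ/ — affricate, sonority 2.
/ɾ/ — liquid, sonority 5.
/m/→/dʒ/: change -2.
/dʒ/→/ɾ/: change +3.
Minimum = -2.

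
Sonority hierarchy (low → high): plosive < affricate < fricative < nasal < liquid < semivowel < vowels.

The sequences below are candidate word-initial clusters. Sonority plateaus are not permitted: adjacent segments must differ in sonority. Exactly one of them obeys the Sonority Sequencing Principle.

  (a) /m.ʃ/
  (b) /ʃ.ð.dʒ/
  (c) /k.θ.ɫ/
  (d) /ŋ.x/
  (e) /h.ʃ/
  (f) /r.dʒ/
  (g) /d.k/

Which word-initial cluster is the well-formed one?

(a) /m.ʃ/: profile 4-3 — violates.
(b) /ʃ.ð.dʒ/: profile 3-3-2 — violates.
(c) /k.θ.ɫ/: profile 1-3-5 — obeys.
(d) /ŋ.x/: profile 4-3 — violates.
(e) /h.ʃ/: profile 3-3 — violates.
(f) /r.dʒ/: profile 5-2 — violates.
(g) /d.k/: profile 1-1 — violates.

c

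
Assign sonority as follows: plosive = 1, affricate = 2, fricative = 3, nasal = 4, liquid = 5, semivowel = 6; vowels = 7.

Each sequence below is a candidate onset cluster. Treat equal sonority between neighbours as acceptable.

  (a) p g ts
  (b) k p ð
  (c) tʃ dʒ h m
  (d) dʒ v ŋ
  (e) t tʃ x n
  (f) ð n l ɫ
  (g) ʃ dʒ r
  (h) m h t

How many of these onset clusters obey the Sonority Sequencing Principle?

(a) 1-1-2 → obeys
(b) 1-1-3 → obeys
(c) 2-2-3-4 → obeys
(d) 2-3-4 → obeys
(e) 1-2-3-4 → obeys
(f) 3-4-5-5 → obeys
(g) 3-2-5 → violates
(h) 4-3-1 → violates

6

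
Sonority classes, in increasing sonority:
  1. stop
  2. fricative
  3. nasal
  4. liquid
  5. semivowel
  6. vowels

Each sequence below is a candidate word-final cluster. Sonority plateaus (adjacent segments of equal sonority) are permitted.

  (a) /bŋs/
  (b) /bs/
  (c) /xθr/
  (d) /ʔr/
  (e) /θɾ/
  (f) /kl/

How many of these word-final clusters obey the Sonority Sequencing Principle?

0

(a) 1-3-2 → violates
(b) 1-2 → violates
(c) 2-2-4 → violates
(d) 1-4 → violates
(e) 2-4 → violates
(f) 1-4 → violates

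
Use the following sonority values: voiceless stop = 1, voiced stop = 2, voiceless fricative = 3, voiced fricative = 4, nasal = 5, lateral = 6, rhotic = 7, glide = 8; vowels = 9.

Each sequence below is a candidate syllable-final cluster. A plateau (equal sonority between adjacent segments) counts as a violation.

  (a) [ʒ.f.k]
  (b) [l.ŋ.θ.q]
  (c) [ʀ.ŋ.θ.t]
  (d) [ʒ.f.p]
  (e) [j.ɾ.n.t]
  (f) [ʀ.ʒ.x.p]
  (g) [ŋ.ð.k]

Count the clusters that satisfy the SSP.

7

(a) [ʒ.f.k]: profile 4-3-1 — obeys.
(b) [l.ŋ.θ.q]: profile 6-5-3-1 — obeys.
(c) [ʀ.ŋ.θ.t]: profile 7-5-3-1 — obeys.
(d) [ʒ.f.p]: profile 4-3-1 — obeys.
(e) [j.ɾ.n.t]: profile 8-7-5-1 — obeys.
(f) [ʀ.ʒ.x.p]: profile 7-4-3-1 — obeys.
(g) [ŋ.ð.k]: profile 5-4-1 — obeys.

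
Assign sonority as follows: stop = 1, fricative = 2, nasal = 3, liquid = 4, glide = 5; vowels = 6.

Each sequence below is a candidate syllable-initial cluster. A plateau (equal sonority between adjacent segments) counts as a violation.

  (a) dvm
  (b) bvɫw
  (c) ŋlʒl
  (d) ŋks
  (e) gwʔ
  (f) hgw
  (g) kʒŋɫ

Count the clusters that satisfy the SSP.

(a) 1-2-3 → obeys
(b) 1-2-4-5 → obeys
(c) 3-4-2-4 → violates
(d) 3-1-2 → violates
(e) 1-5-1 → violates
(f) 2-1-5 → violates
(g) 1-2-3-4 → obeys

3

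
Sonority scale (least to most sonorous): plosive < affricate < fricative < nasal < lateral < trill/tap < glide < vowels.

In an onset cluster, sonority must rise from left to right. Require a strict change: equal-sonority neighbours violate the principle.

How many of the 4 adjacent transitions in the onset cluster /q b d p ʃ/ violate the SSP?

3

/q/: plosive = 1.
/b/: plosive = 1.
/d/: plosive = 1.
/p/: plosive = 1.
/ʃ/: fricative = 3.
/q/→/b/: 1→1 (plateau) — violation.
/b/→/d/: 1→1 (plateau) — violation.
/d/→/p/: 1→1 (plateau) — violation.
/p/→/ʃ/: 1→3 (rises) — ok.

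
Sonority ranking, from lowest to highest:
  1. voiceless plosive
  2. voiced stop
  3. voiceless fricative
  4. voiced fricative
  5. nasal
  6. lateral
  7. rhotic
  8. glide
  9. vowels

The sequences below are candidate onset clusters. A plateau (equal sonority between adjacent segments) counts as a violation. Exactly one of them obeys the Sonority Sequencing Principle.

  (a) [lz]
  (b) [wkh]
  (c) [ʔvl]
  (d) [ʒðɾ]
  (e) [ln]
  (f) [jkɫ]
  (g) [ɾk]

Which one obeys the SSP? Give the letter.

(a) [lz]: profile 6-4 — violates.
(b) [wkh]: profile 8-1-3 — violates.
(c) [ʔvl]: profile 1-4-6 — obeys.
(d) [ʒðɾ]: profile 4-4-7 — violates.
(e) [ln]: profile 6-5 — violates.
(f) [jkɫ]: profile 8-1-6 — violates.
(g) [ɾk]: profile 7-1 — violates.

c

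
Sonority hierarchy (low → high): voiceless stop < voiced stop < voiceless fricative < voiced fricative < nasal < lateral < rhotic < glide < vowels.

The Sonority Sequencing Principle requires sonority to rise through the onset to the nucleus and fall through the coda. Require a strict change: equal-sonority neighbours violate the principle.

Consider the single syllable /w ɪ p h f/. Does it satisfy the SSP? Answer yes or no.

Onset: /w/ is a glide (sonority 8); then the nucleus /ɪ/ (sonority 9).
Onset profile 8-9 — rises to the nucleus.
Coda: /p/ is a voiceless stop (sonority 1), /h/ is a voiceless fricative (sonority 3), /f/ is a voiceless fricative (sonority 3).
Coda profile 9-1-3-3 — does not strictly fall throughout.

no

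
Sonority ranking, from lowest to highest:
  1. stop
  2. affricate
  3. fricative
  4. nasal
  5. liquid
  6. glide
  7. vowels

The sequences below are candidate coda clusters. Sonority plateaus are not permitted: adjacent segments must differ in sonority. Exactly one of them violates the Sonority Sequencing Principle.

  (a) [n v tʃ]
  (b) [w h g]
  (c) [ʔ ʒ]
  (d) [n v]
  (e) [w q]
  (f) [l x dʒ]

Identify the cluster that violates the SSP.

(a) 4-3-2 → obeys
(b) 6-3-1 → obeys
(c) 1-3 → violates
(d) 4-3 → obeys
(e) 6-1 → obeys
(f) 5-3-2 → obeys

c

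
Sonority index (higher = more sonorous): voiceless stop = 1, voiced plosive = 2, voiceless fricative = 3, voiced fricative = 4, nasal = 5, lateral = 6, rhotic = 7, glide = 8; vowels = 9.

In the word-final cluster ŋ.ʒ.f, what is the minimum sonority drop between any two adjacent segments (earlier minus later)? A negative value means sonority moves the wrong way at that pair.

/ŋ/ is a nasal (sonority 5).
/ʒ/ is a voiced fricative (sonority 4).
/f/ is a voiceless fricative (sonority 3).
/ŋ/→/ʒ/: change +1.
/ʒ/→/f/: change +1.
Minimum = 1.

1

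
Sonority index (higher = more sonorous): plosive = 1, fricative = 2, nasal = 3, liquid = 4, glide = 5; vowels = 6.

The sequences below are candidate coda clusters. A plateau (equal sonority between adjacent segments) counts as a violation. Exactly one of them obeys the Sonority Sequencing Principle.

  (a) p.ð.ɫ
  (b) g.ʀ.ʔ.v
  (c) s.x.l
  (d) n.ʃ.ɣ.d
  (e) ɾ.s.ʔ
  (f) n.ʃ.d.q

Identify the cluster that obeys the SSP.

(a) p.ð.ɫ: profile 1-2-4 — violates.
(b) g.ʀ.ʔ.v: profile 1-4-1-2 — violates.
(c) s.x.l: profile 2-2-4 — violates.
(d) n.ʃ.ɣ.d: profile 3-2-2-1 — violates.
(e) ɾ.s.ʔ: profile 4-2-1 — obeys.
(f) n.ʃ.d.q: profile 3-2-1-1 — violates.

e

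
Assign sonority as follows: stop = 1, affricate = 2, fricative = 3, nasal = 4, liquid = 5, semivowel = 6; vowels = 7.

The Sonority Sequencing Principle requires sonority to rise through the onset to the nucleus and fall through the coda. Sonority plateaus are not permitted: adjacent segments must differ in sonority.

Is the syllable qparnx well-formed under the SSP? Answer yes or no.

no

Onset: /q/ is a stop (sonority 1), /p/ is a stop (sonority 1); then the nucleus /a/ (sonority 7).
Onset profile 1-1-7 — does not strictly rise throughout.
Coda: /r/ is a liquid (sonority 5), /n/ is a nasal (sonority 4), /x/ is a fricative (sonority 3).
Coda profile 7-5-4-3 — falls from the nucleus.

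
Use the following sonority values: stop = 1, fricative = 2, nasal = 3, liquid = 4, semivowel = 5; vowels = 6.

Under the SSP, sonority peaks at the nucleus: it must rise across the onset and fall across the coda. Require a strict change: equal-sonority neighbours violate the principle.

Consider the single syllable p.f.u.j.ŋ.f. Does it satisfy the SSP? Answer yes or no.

Onset: /p/ is a stop (sonority 1), /f/ is a fricative (sonority 2); then the nucleus /u/ (sonority 6).
Onset profile 1-2-6 — rises to the nucleus.
Coda: /j/ is a semivowel (sonority 5), /ŋ/ is a nasal (sonority 3), /f/ is a fricative (sonority 2).
Coda profile 6-5-3-2 — falls from the nucleus.

yes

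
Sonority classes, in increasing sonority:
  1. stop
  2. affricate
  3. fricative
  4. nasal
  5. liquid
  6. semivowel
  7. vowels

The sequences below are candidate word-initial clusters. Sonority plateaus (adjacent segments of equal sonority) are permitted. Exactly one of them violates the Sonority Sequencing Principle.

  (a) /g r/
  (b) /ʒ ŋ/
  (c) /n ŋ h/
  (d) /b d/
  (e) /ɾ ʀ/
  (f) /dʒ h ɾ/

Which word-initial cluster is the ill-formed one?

(a) sonority 1-5: well-formed.
(b) sonority 3-4: well-formed.
(c) sonority 4-4-3: ill-formed.
(d) sonority 1-1: well-formed.
(e) sonority 5-5: well-formed.
(f) sonority 2-3-5: well-formed.

c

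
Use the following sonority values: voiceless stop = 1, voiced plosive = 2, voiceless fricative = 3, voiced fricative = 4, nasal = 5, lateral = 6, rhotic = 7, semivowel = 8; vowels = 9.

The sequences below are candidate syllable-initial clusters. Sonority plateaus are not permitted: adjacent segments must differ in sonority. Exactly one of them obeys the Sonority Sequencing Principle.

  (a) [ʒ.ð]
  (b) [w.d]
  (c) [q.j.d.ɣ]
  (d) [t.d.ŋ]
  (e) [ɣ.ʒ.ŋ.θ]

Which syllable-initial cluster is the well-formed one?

(a) 4-4 → violates
(b) 8-2 → violates
(c) 1-8-2-4 → violates
(d) 1-2-5 → obeys
(e) 4-4-5-3 → violates

d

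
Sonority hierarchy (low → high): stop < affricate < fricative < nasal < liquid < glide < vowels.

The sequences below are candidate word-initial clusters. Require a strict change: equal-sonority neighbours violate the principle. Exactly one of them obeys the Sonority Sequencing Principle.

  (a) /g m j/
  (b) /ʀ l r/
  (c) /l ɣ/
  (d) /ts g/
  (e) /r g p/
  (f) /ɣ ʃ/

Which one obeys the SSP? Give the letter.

(a) 1-4-6 → obeys
(b) 5-5-5 → violates
(c) 5-3 → violates
(d) 2-1 → violates
(e) 5-1-1 → violates
(f) 3-3 → violates

a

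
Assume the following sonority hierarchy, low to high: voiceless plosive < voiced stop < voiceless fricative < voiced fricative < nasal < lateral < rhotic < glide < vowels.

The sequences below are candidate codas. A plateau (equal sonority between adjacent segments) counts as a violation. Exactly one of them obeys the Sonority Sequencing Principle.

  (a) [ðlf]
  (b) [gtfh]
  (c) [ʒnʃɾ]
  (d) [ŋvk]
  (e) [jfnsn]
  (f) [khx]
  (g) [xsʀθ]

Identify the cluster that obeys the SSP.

d

(a) 4-6-3 → violates
(b) 2-1-3-3 → violates
(c) 4-5-3-7 → violates
(d) 5-4-1 → obeys
(e) 8-3-5-3-5 → violates
(f) 1-3-3 → violates
(g) 3-3-7-3 → violates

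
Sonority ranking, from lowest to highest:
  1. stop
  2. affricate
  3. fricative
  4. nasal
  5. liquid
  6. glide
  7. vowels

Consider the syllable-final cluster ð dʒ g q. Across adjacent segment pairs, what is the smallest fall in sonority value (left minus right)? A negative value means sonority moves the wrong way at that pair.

/ð/ — fricative, sonority 3.
/dʒ/ — affricate, sonority 2.
/g/ — stop, sonority 1.
/q/ — stop, sonority 1.
/ð/→/dʒ/: change +1.
/dʒ/→/g/: change +1.
/g/→/q/: change +0.
Minimum = 0.

0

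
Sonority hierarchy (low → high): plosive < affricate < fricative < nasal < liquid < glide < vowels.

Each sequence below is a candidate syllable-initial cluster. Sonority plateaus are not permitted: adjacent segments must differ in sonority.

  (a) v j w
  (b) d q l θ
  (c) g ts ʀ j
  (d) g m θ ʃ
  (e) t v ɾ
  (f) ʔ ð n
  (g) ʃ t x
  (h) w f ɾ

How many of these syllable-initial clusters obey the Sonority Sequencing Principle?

3

(a) 3-6-6 → violates
(b) 1-1-5-3 → violates
(c) 1-2-5-6 → obeys
(d) 1-4-3-3 → violates
(e) 1-3-5 → obeys
(f) 1-3-4 → obeys
(g) 3-1-3 → violates
(h) 6-3-5 → violates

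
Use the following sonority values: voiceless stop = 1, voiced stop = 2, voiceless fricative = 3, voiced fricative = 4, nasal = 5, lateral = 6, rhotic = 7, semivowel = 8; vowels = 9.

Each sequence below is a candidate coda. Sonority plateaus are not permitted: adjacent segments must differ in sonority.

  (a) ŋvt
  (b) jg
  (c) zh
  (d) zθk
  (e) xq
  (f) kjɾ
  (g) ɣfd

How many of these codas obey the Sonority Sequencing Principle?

6

(a) ŋvt: profile 5-4-1 — obeys.
(b) jg: profile 8-2 — obeys.
(c) zh: profile 4-3 — obeys.
(d) zθk: profile 4-3-1 — obeys.
(e) xq: profile 3-1 — obeys.
(f) kjɾ: profile 1-8-7 — violates.
(g) ɣfd: profile 4-3-2 — obeys.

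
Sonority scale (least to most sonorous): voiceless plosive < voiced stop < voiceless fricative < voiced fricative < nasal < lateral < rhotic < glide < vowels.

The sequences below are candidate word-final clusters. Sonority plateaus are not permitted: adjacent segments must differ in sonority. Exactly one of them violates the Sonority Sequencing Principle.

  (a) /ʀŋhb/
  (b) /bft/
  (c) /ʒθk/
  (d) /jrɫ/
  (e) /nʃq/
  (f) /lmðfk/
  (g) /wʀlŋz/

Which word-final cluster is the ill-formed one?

(a) 7-5-3-2 → obeys
(b) 2-3-1 → violates
(c) 4-3-1 → obeys
(d) 8-7-6 → obeys
(e) 5-3-1 → obeys
(f) 6-5-4-3-1 → obeys
(g) 8-7-6-5-4 → obeys

b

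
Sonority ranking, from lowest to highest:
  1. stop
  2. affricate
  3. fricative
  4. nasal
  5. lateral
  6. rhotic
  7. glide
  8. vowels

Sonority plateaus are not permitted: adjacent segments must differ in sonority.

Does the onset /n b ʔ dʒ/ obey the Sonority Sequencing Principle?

no

/n/ is a nasal (sonority 4).
/b/ is a stop (sonority 1).
/ʔ/ is a stop (sonority 1).
/dʒ/ is an affricate (sonority 2).
The profile is 4-1-1-2. Between /n/ (4) and /b/ (1) sonority does not rise, so the cluster violates the SSP.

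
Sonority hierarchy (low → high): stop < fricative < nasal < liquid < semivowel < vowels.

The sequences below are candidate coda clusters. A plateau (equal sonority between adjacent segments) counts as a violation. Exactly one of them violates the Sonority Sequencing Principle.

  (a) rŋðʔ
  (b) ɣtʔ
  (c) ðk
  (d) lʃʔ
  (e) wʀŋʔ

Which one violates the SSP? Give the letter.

(a) 4-3-2-1 → obeys
(b) 2-1-1 → violates
(c) 2-1 → obeys
(d) 4-2-1 → obeys
(e) 5-4-3-1 → obeys

b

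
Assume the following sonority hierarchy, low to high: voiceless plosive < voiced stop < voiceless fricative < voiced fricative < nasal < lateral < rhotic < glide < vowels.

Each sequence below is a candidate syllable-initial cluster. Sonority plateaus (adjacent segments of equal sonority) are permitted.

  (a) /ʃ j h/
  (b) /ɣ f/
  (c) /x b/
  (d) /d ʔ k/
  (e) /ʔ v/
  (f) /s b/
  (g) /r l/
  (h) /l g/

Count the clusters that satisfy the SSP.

1

(a) /ʃ j h/: profile 3-8-3 — violates.
(b) /ɣ f/: profile 4-3 — violates.
(c) /x b/: profile 3-2 — violates.
(d) /d ʔ k/: profile 2-1-1 — violates.
(e) /ʔ v/: profile 1-4 — obeys.
(f) /s b/: profile 3-2 — violates.
(g) /r l/: profile 7-6 — violates.
(h) /l g/: profile 6-2 — violates.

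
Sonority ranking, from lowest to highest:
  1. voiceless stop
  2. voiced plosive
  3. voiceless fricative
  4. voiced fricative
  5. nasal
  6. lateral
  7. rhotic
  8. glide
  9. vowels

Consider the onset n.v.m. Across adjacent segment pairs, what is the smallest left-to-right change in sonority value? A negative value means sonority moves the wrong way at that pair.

/n/ — nasal, sonority 5.
/v/ — voiced fricative, sonority 4.
/m/ — nasal, sonority 5.
/n/→/v/: change -1.
/v/→/m/: change +1.
Minimum = -1.

-1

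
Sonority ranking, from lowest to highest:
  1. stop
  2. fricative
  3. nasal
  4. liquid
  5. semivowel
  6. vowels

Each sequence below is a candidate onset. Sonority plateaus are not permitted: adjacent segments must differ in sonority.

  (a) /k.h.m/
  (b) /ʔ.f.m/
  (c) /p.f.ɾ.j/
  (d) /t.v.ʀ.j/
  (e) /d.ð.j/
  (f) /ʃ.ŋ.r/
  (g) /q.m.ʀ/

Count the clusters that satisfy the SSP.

7

(a) /k.h.m/: profile 1-2-3 — obeys.
(b) /ʔ.f.m/: profile 1-2-3 — obeys.
(c) /p.f.ɾ.j/: profile 1-2-4-5 — obeys.
(d) /t.v.ʀ.j/: profile 1-2-4-5 — obeys.
(e) /d.ð.j/: profile 1-2-5 — obeys.
(f) /ʃ.ŋ.r/: profile 2-3-4 — obeys.
(g) /q.m.ʀ/: profile 1-3-4 — obeys.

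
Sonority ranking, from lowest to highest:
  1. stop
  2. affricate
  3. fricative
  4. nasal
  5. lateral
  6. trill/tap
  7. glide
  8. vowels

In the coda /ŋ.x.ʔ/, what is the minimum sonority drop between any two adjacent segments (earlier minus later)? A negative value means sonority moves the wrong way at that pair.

/ŋ/ is a nasal (sonority 4).
/x/ is a fricative (sonority 3).
/ʔ/ is a stop (sonority 1).
/ŋ/→/x/: change +1.
/x/→/ʔ/: change +2.
Minimum = 1.

1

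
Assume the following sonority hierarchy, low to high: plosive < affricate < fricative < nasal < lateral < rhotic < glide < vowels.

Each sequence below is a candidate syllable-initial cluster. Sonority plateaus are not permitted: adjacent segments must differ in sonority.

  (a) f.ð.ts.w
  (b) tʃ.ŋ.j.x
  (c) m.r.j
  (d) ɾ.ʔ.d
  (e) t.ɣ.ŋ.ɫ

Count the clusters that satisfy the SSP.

2

(a) 3-3-2-7 → violates
(b) 2-4-7-3 → violates
(c) 4-6-7 → obeys
(d) 6-1-1 → violates
(e) 1-3-4-5 → obeys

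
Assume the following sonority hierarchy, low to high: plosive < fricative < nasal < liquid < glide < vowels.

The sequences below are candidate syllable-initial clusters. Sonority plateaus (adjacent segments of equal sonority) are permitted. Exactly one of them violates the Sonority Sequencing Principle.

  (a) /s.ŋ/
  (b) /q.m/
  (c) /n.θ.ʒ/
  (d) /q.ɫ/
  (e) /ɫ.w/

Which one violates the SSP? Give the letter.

(a) 2-3 → obeys
(b) 1-3 → obeys
(c) 3-2-2 → violates
(d) 1-4 → obeys
(e) 4-5 → obeys

c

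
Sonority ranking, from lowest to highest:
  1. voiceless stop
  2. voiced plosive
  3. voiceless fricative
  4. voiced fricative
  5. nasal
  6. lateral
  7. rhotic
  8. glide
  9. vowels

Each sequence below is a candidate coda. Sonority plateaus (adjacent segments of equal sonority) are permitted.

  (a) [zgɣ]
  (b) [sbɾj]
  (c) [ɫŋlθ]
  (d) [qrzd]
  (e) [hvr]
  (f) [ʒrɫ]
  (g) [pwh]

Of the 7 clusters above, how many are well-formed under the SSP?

(a) sonority 4-2-4: ill-formed.
(b) sonority 3-2-7-8: ill-formed.
(c) sonority 6-5-6-3: ill-formed.
(d) sonority 1-7-4-2: ill-formed.
(e) sonority 3-4-7: ill-formed.
(f) sonority 4-7-6: ill-formed.
(g) sonority 1-8-3: ill-formed.

0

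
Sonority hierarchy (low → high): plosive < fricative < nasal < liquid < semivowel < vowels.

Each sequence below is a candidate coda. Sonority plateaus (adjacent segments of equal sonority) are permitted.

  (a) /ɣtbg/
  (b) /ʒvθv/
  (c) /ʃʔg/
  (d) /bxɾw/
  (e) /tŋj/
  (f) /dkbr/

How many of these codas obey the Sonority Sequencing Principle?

3

(a) sonority 2-1-1-1: well-formed.
(b) sonority 2-2-2-2: well-formed.
(c) sonority 2-1-1: well-formed.
(d) sonority 1-2-4-5: ill-formed.
(e) sonority 1-3-5: ill-formed.
(f) sonority 1-1-1-4: ill-formed.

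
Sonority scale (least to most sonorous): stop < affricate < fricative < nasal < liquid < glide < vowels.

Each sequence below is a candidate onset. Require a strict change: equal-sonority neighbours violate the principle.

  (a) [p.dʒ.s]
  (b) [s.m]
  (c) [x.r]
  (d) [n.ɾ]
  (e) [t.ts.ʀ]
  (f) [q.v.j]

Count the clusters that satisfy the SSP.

6

(a) 1-2-3 → obeys
(b) 3-4 → obeys
(c) 3-5 → obeys
(d) 4-5 → obeys
(e) 1-2-5 → obeys
(f) 1-3-6 → obeys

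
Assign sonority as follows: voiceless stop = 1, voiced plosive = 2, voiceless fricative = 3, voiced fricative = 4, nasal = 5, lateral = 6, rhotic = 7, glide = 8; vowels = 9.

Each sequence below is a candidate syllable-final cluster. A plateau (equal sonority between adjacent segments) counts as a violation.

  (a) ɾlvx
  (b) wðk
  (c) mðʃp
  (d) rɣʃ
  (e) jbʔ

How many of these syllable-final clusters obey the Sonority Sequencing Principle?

(a) 7-6-4-3 → obeys
(b) 8-4-1 → obeys
(c) 5-4-3-1 → obeys
(d) 7-4-3 → obeys
(e) 8-2-1 → obeys

5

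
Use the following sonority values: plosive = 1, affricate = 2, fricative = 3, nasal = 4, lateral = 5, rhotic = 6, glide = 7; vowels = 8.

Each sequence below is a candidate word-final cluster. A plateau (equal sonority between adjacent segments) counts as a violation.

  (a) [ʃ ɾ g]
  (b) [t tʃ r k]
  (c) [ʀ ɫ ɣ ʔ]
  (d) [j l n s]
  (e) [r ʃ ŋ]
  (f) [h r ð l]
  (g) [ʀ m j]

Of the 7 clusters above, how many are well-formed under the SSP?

2

(a) sonority 3-6-1: ill-formed.
(b) sonority 1-2-6-1: ill-formed.
(c) sonority 6-5-3-1: well-formed.
(d) sonority 7-5-4-3: well-formed.
(e) sonority 6-3-4: ill-formed.
(f) sonority 3-6-3-5: ill-formed.
(g) sonority 6-4-7: ill-formed.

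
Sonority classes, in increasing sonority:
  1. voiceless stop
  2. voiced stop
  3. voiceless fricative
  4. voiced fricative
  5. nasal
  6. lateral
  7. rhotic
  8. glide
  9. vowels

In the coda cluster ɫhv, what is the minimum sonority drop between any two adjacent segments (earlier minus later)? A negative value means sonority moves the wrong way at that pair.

-1

/ɫ/: lateral = 6.
/h/: voiceless fricative = 3.
/v/: voiced fricative = 4.
/ɫ/→/h/: change +3.
/h/→/v/: change -1.
Minimum = -1.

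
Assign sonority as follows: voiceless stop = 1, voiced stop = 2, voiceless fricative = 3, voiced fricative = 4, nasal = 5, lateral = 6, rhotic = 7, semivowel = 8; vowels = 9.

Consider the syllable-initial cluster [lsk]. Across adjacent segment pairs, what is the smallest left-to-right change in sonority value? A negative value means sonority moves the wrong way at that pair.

/l/ is a lateral (sonority 6).
/s/ is a voiceless fricative (sonority 3).
/k/ is a voiceless stop (sonority 1).
/l/→/s/: change -3.
/s/→/k/: change -2.
Minimum = -3.

-3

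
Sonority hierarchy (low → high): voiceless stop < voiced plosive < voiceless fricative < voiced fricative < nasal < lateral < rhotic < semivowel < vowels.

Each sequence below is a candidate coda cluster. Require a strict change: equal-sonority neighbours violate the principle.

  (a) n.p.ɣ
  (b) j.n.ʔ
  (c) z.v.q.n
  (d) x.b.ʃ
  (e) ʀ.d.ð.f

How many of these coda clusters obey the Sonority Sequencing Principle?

(a) sonority 5-1-4: ill-formed.
(b) sonority 8-5-1: well-formed.
(c) sonority 4-4-1-5: ill-formed.
(d) sonority 3-2-3: ill-formed.
(e) sonority 7-2-4-3: ill-formed.

1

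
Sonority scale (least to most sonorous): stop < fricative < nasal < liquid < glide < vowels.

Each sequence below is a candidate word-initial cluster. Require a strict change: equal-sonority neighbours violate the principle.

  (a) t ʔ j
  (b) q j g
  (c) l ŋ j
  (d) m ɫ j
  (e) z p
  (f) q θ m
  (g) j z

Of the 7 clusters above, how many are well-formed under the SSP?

2

(a) t ʔ j: profile 1-1-5 — violates.
(b) q j g: profile 1-5-1 — violates.
(c) l ŋ j: profile 4-3-5 — violates.
(d) m ɫ j: profile 3-4-5 — obeys.
(e) z p: profile 2-1 — violates.
(f) q θ m: profile 1-2-3 — obeys.
(g) j z: profile 5-2 — violates.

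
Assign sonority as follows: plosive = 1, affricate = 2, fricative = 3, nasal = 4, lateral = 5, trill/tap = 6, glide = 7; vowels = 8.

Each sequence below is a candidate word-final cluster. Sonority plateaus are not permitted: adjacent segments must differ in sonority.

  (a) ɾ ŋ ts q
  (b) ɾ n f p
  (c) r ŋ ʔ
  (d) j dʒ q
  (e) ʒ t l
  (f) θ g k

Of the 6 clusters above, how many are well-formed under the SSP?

(a) sonority 6-4-2-1: well-formed.
(b) sonority 6-4-3-1: well-formed.
(c) sonority 6-4-1: well-formed.
(d) sonority 7-2-1: well-formed.
(e) sonority 3-1-5: ill-formed.
(f) sonority 3-1-1: ill-formed.

4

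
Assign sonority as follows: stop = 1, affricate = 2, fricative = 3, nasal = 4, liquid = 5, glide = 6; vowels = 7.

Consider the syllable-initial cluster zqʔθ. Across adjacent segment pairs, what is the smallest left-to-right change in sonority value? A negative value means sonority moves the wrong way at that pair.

/z/ is a fricative (sonority 3).
/q/ is a stop (sonority 1).
/ʔ/ is a stop (sonority 1).
/θ/ is a fricative (sonority 3).
/z/→/q/: change -2.
/q/→/ʔ/: change +0.
/ʔ/→/θ/: change +2.
Minimum = -2.

-2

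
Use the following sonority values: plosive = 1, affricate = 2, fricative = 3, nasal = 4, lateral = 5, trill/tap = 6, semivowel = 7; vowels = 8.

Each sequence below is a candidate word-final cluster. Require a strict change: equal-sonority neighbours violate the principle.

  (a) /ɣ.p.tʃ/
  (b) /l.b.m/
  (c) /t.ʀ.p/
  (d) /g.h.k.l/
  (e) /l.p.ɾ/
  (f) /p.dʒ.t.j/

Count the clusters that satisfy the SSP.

(a) sonority 3-1-2: ill-formed.
(b) sonority 5-1-4: ill-formed.
(c) sonority 1-6-1: ill-formed.
(d) sonority 1-3-1-5: ill-formed.
(e) sonority 5-1-6: ill-formed.
(f) sonority 1-2-1-7: ill-formed.

0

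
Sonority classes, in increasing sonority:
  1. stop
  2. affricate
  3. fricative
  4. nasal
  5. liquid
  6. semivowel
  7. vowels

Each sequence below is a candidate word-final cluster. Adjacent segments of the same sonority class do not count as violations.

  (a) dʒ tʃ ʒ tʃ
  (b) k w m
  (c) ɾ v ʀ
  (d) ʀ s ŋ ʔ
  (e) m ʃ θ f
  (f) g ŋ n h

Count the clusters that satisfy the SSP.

1

(a) 2-2-3-2 → violates
(b) 1-6-4 → violates
(c) 5-3-5 → violates
(d) 5-3-4-1 → violates
(e) 4-3-3-3 → obeys
(f) 1-4-4-3 → violates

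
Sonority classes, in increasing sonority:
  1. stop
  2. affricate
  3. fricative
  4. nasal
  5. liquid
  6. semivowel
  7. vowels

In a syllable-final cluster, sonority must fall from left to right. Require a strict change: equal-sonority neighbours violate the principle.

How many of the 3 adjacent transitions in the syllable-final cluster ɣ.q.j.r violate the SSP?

1

/ɣ/ is a fricative (sonority 3).
/q/ is a stop (sonority 1).
/j/ is a semivowel (sonority 6).
/r/ is a liquid (sonority 5).
/ɣ/→/q/: 3→1 (falls) — ok.
/q/→/j/: 1→6 (does not fall) — violation.
/j/→/r/: 6→5 (falls) — ok.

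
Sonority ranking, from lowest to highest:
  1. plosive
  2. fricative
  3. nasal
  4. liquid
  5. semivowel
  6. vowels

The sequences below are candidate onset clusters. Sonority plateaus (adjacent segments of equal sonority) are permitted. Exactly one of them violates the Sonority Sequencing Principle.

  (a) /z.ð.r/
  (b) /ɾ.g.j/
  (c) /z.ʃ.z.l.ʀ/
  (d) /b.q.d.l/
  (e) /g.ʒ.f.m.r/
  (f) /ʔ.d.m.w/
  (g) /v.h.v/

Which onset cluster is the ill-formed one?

(a) /z.ð.r/: profile 2-2-4 — obeys.
(b) /ɾ.g.j/: profile 4-1-5 — violates.
(c) /z.ʃ.z.l.ʀ/: profile 2-2-2-4-4 — obeys.
(d) /b.q.d.l/: profile 1-1-1-4 — obeys.
(e) /g.ʒ.f.m.r/: profile 1-2-2-3-4 — obeys.
(f) /ʔ.d.m.w/: profile 1-1-3-5 — obeys.
(g) /v.h.v/: profile 2-2-2 — obeys.

b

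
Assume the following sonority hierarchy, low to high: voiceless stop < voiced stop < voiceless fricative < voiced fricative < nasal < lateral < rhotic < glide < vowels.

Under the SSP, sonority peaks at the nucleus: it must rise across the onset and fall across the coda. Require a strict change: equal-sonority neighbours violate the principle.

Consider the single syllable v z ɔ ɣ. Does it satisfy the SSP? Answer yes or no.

Onset: /v/ is a voiced fricative (sonority 4), /z/ is a voiced fricative (sonority 4); then the nucleus /ɔ/ (sonority 9).
Onset profile 4-4-9 — does not strictly rise throughout.
Coda: /ɣ/ is a voiced fricative (sonority 4).
Coda profile 9-4 — falls from the nucleus.

no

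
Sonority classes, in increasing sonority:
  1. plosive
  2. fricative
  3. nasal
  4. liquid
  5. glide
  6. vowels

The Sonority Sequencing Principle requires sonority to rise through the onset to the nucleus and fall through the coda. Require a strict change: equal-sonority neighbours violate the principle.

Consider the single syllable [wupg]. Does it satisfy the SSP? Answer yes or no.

no

Onset: /w/ is a glide (sonority 5); then the nucleus /u/ (sonority 6).
Onset profile 5-6 — rises to the nucleus.
Coda: /p/ is a plosive (sonority 1), /g/ is a plosive (sonority 1).
Coda profile 6-1-1 — does not strictly fall throughout.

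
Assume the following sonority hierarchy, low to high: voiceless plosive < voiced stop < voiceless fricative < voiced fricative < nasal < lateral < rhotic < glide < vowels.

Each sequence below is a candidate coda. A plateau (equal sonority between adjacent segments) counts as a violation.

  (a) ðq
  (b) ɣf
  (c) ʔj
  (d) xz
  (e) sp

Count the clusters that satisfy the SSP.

3

(a) sonority 4-1: well-formed.
(b) sonority 4-3: well-formed.
(c) sonority 1-8: ill-formed.
(d) sonority 3-4: ill-formed.
(e) sonority 3-1: well-formed.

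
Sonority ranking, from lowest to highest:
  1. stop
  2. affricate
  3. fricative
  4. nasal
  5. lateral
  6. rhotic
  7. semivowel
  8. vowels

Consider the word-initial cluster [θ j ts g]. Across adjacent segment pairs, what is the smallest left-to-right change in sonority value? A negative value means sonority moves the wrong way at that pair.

/θ/: fricative = 3.
/j/: semivowel = 7.
/ts/: affricate = 2.
/g/: stop = 1.
/θ/→/j/: change +4.
/j/→/ts/: change -5.
/ts/→/g/: change -1.
Minimum = -5.

-5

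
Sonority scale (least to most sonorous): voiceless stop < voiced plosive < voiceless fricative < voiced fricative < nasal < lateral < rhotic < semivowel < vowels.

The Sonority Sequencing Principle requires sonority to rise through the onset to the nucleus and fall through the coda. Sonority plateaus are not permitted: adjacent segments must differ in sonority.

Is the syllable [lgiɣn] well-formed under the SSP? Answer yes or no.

Onset: /l/ is a lateral (sonority 6), /g/ is a voiced plosive (sonority 2); then the nucleus /i/ (sonority 9).
Onset profile 6-2-9 — does not strictly rise throughout.
Coda: /ɣ/ is a voiced fricative (sonority 4), /n/ is a nasal (sonority 5).
Coda profile 9-4-5 — does not strictly fall throughout.

no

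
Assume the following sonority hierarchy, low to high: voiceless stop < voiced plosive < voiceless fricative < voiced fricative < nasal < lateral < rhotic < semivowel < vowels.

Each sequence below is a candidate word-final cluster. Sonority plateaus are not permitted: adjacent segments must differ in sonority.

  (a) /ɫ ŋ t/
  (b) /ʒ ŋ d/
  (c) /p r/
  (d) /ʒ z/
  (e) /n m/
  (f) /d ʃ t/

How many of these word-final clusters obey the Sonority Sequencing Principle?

1

(a) 6-5-1 → obeys
(b) 4-5-2 → violates
(c) 1-7 → violates
(d) 4-4 → violates
(e) 5-5 → violates
(f) 2-3-1 → violates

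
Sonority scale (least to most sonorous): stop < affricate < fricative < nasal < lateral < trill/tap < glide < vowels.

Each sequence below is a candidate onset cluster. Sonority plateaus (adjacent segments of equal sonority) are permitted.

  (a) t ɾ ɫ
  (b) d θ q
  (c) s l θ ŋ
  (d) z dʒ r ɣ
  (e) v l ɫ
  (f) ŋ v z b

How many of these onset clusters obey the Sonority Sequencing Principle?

(a) sonority 1-6-5: ill-formed.
(b) sonority 1-3-1: ill-formed.
(c) sonority 3-5-3-4: ill-formed.
(d) sonority 3-2-6-3: ill-formed.
(e) sonority 3-5-5: well-formed.
(f) sonority 4-3-3-1: ill-formed.

1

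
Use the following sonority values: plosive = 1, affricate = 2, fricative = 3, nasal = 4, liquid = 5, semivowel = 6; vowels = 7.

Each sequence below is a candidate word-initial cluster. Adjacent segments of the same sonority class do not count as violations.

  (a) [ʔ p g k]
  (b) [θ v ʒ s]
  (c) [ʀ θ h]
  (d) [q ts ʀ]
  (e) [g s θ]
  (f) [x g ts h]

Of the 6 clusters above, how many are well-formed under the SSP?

4

(a) sonority 1-1-1-1: well-formed.
(b) sonority 3-3-3-3: well-formed.
(c) sonority 5-3-3: ill-formed.
(d) sonority 1-2-5: well-formed.
(e) sonority 1-3-3: well-formed.
(f) sonority 3-1-2-3: ill-formed.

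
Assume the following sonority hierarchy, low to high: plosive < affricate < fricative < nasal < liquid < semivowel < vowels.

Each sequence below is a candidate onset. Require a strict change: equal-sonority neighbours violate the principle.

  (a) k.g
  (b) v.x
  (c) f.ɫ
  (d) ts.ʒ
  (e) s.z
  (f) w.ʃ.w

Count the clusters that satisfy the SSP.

2

(a) k.g: profile 1-1 — violates.
(b) v.x: profile 3-3 — violates.
(c) f.ɫ: profile 3-5 — obeys.
(d) ts.ʒ: profile 2-3 — obeys.
(e) s.z: profile 3-3 — violates.
(f) w.ʃ.w: profile 6-3-6 — violates.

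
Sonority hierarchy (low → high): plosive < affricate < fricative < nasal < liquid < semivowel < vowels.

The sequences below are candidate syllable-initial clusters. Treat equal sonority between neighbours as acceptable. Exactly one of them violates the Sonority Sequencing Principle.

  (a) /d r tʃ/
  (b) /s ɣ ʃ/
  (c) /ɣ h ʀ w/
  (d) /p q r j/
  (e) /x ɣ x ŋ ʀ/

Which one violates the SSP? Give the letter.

a

(a) /d r tʃ/: profile 1-5-2 — violates.
(b) /s ɣ ʃ/: profile 3-3-3 — obeys.
(c) /ɣ h ʀ w/: profile 3-3-5-6 — obeys.
(d) /p q r j/: profile 1-1-5-6 — obeys.
(e) /x ɣ x ŋ ʀ/: profile 3-3-3-4-5 — obeys.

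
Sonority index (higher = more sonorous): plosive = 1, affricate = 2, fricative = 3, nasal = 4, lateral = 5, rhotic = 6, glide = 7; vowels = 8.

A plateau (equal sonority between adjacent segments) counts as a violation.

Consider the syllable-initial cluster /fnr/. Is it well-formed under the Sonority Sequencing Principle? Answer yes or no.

yes

/f/ is a fricative (sonority 3).
/n/ is a nasal (sonority 4).
/r/ is a rhotic (sonority 6).
The profile 3-4-6 strictly rises, so the syllable-initial cluster satisfies the SSP.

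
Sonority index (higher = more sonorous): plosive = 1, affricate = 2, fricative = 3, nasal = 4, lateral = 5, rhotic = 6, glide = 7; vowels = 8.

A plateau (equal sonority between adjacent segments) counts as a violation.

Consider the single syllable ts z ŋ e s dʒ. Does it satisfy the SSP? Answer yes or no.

Onset: /ts/ is an affricate (sonority 2), /z/ is a fricative (sonority 3), /ŋ/ is a nasal (sonority 4); then the nucleus /e/ (sonority 8).
Onset profile 2-3-4-8 — rises to the nucleus.
Coda: /s/ is a fricative (sonority 3), /dʒ/ is an affricate (sonority 2).
Coda profile 8-3-2 — falls from the nucleus.

yes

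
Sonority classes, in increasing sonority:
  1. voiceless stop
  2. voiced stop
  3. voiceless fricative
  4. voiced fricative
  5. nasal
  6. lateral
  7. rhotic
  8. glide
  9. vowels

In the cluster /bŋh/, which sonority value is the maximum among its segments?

/b/ is a voiced stop (sonority 2).
/ŋ/ is a nasal (sonority 5).
/h/ is a voiceless fricative (sonority 3).
The maximum is 5.

5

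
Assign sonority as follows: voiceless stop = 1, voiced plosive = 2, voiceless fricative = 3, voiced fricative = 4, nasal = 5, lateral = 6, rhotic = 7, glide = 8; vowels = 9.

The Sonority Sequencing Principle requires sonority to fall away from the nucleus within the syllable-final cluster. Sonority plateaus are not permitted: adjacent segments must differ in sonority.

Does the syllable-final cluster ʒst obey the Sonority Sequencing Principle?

/ʒ/ is a voiced fricative (sonority 4).
/s/ is a voiceless fricative (sonority 3).
/t/ is a voiceless stop (sonority 1).
The profile 4-3-1 strictly falls, so the syllable-final cluster satisfies the SSP.

yes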